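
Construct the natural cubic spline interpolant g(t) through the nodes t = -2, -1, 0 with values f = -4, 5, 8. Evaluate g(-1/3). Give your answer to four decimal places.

7.4444

Write m_i for g''(x_i). With h_i = 1, 1 and divided differences Δ_i = 9, 3, the continuity of g' gives the tridiagonal system
  1·m_0 + 4·m_1 + 1·m_2 = 6(Δ_1 - Δ_0) = -36
Natural end conditions: m_0 = m_2 = 0.
Hence m_0 = 0, m_1 = -9, m_2 = 0.
On [-1, 0], g(t) = 5 + 6·(t + 1) - 9/2·(t + 1)² + 3/2·(t + 1)³.
With (t + 1) = 2/3: g(-1/3) = 67/9.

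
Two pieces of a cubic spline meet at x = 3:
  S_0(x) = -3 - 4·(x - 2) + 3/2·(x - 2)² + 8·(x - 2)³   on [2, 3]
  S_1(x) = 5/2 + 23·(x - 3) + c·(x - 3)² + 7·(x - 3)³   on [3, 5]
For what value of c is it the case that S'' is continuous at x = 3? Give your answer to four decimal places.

S_0''(x) = 3 + 48·(x - 2), so S_0''(3) = 51. On the right, S_1''(3) = 2c, so c = 51/2.

25.5000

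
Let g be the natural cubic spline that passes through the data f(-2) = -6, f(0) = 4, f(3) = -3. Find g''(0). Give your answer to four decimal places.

-4.4000

Write M_i for g''(x_i). With h_i = 2, 3 and divided differences Δ_i = 5, -7/3, the continuity of g' gives the tridiagonal system
  2·M_0 + 10·M_1 + 3·M_2 = 6(Δ_1 - Δ_0) = -44
Natural end conditions: M_0 = M_2 = 0.
Forward elimination and back-substitution give M_0 = 0, M_1 = -22/5, M_2 = 0.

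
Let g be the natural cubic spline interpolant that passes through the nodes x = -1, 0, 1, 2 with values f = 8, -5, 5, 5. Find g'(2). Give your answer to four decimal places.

-4.2000

Put M_i = g'' at the i-th knot. Here h = (1, 1, 1) and Δ = (-13, 10, 0), so the interior equations h_(i-1)·M_(i-1) + 2(h_(i-1)+h_i)·M_i + h_i·M_(i+1) = 6(Δ_i − Δ_(i-1)) read
  1·M_0 + 4·M_1 + 1·M_2 = 6(Δ_1 - Δ_0) = 138
  1·M_1 + 4·M_2 + 1·M_3 = 6(Δ_2 - Δ_1) = -60
Natural end conditions: M_0 = M_3 = 0.
Solving the tridiagonal system: M_0 = 0, M_1 = 204/5, M_2 = -126/5, M_3 = 0.
On [1, 2], g'(x) = b_2 + 2c_2·(x - 1) + 3d_2·(x - 1)² with b_2 = Δ_2 - h_2(2M_2 + M_3)/6 = 42/5, c_2 = M_2/2 = -63/5, d_2 = (M_3 - M_2)/(6h_2) = 21/5. So g'(2) = -21/5.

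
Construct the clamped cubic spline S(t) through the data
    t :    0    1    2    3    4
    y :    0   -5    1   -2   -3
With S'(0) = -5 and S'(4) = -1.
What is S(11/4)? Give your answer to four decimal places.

With m_i denoting the second derivative at x_i, h_i = 1, 1, 1, 1, and Δ_i = (y_(i+1) − y_i)/h_i = -5, 6, -3, -1:
  1·m_0 + 4·m_1 + 1·m_2 = 6(Δ_1 - Δ_0) = 66
  1·m_1 + 4·m_2 + 1·m_3 = 6(Δ_2 - Δ_1) = -54
  1·m_2 + 4·m_3 + 1·m_4 = 6(Δ_3 - Δ_2) = 12
Clamped end conditions give two more equations: 2h_0·m_0 + h_0·m_1 = 6(Δ_0 - S'(0)) = 0 and h_3·m_3 + 2h_3·m_4 = 6(S'(4) - Δ_3) = 0.
Hence m_0 = -353/28, m_1 = 353/14, m_2 = -89/4, m_3 = 137/14, m_4 = -137/28.
On [2, 3], S(t) = 1 + 39/14·(t - 2) - 89/8·(t - 2)² + 299/56·(t - 2)³.
With (t - 2) = 3/4: S(11/4) = -469/512.

-0.9160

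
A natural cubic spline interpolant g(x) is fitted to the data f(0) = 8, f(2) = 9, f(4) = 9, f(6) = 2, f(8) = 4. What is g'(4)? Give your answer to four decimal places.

-2.3750

Write m_i for g''(x_i). With h_i = 2, 2, 2, 2 and divided differences Δ_i = 1/2, 0, -7/2, 1, the continuity of g' gives the tridiagonal system
  2·m_0 + 8·m_1 + 2·m_2 = 6(Δ_1 - Δ_0) = -3
  2·m_1 + 8·m_2 + 2·m_3 = 6(Δ_2 - Δ_1) = -21
  2·m_2 + 8·m_3 + 2·m_4 = 6(Δ_3 - Δ_2) = 27
Natural end conditions: m_0 = m_4 = 0.
Forward elimination and back-substitution give m_0 = 0, m_1 = 33/56, m_2 = -27/7, m_3 = 243/56, m_4 = 0.
On [4, 6], g'(x) = b_2 + 2c_2·(x - 4) + 3d_2·(x - 4)² with b_2 = Δ_2 - h_2(2m_2 + m_3)/6 = -19/8, c_2 = m_2/2 = -27/14, d_2 = (m_3 - m_2)/(6h_2) = 153/224. So g'(4) = -19/8.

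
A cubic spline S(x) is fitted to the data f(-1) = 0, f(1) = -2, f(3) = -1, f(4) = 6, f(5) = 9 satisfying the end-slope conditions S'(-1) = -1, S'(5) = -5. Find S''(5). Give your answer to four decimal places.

-22.9881

Put σ_i = S'' at the i-th knot. Here h = (2, 2, 1, 1) and Δ = (-1, 1/2, 7, 3), so the interior equations h_(i-1)·σ_(i-1) + 2(h_(i-1)+h_i)·σ_i + h_i·σ_(i+1) = 6(Δ_i − Δ_(i-1)) read
  2·σ_0 + 8·σ_1 + 2·σ_2 = 6(Δ_1 - Δ_0) = 9
  2·σ_1 + 6·σ_2 + 1·σ_3 = 6(Δ_2 - Δ_1) = 39
  1·σ_2 + 4·σ_3 + 1·σ_4 = 6(Δ_3 - Δ_2) = -24
Clamped end conditions give two more equations: 2h_0·σ_0 + h_0·σ_1 = 6(Δ_0 - S'(-1)) = 0 and h_3·σ_3 + 2h_3·σ_4 = 6(S'(5) - Δ_3) = -48.
Forward elimination and back-substitution give σ_0 = 31/84, σ_1 = -31/42, σ_2 = 85/12, σ_3 = -85/42, σ_4 = -1931/84.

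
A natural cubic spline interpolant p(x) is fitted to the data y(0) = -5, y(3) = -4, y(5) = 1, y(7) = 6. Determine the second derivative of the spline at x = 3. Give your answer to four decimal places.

1.3684

With σ_i denoting the second derivative at x_i, h_i = 3, 2, 2, and Δ_i = (y_(i+1) − y_i)/h_i = 1/3, 5/2, 5/2:
  3·σ_0 + 10·σ_1 + 2·σ_2 = 6(Δ_1 - Δ_0) = 13
  2·σ_1 + 8·σ_2 + 2·σ_3 = 6(Δ_2 - Δ_1) = 0
Natural end conditions: σ_0 = σ_3 = 0.
Solving: σ_0 = 0, σ_1 = 26/19, σ_2 = -13/38, σ_3 = 0.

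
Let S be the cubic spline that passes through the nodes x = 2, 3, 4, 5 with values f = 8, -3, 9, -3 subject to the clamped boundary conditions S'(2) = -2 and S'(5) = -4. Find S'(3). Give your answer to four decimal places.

Put M_i = S'' at the i-th knot. Here h = (1, 1, 1) and Δ = (-11, 12, -12), so the interior equations h_(i-1)·M_(i-1) + 2(h_(i-1)+h_i)·M_i + h_i·M_(i+1) = 6(Δ_i − Δ_(i-1)) read
  1·M_0 + 4·M_1 + 1·M_2 = 6(Δ_1 - Δ_0) = 138
  1·M_1 + 4·M_2 + 1·M_3 = 6(Δ_2 - Δ_1) = -144
Clamped end conditions give two more equations: 2h_0·M_0 + h_0·M_1 = 6(Δ_0 - S'(2)) = -54 and h_2·M_2 + 2h_2·M_3 = 6(S'(5) - Δ_2) = 48.
Hence M_0 = -902/15, M_1 = 994/15, M_2 = -1004/15, M_3 = 862/15.
On [3, 4], S'(x) = b_1 + 2c_1·(x - 3) + 3d_1·(x - 3)² with b_1 = Δ_1 - h_1(2M_1 + M_2)/6 = 16/15, c_1 = M_1/2 = 497/15, d_1 = (M_2 - M_1)/(6h_1) = -111/5. So S'(3) = 16/15.

1.0667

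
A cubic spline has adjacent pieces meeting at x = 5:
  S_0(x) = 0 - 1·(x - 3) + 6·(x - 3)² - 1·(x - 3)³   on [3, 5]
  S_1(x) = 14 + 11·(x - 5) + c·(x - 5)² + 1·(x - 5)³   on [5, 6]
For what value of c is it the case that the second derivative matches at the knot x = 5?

S_0''(x) = 12 - 6·(x - 3), so S_0''(5) = 0. On the right, S_1''(5) = 2c, so c = 0.

0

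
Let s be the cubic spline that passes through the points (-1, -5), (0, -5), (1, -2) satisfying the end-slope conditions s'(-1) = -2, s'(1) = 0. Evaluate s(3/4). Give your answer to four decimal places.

With M_i denoting the second derivative at x_i, h_i = 1, 1, and Δ_i = (y_(i+1) − y_i)/h_i = 0, 3:
  1·M_0 + 4·M_1 + 1·M_2 = 6(Δ_1 - Δ_0) = 18
Clamped end conditions give two more equations: 2h_0·M_0 + h_0·M_1 = 6(Δ_0 - s'(-1)) = 12 and h_1·M_1 + 2h_1·M_2 = 6(s'(1) - Δ_1) = -18.
Forward elimination and back-substitution give M_0 = 5/2, M_1 = 7, M_2 = -25/2.
On [0, 1], s(x) = -5 + 11/4·x + 7/2·x² - 13/4·x³.
With x = 3/4: s(3/4) = -599/256.

-2.3398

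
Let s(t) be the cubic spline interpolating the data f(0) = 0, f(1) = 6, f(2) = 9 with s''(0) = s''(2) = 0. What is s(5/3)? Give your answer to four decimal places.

8.2222

Put M_i = s'' at the i-th knot. Here h = (1, 1) and Δ = (6, 3), so the interior equations h_(i-1)·M_(i-1) + 2(h_(i-1)+h_i)·M_i + h_i·M_(i+1) = 6(Δ_i − Δ_(i-1)) read
  1·M_0 + 4·M_1 + 1·M_2 = 6(Δ_1 - Δ_0) = -18
Natural end conditions: M_0 = M_2 = 0.
Hence M_0 = 0, M_1 = -9/2, M_2 = 0.
On [1, 2], s(t) = 6 + 9/2·(t - 1) - 9/4·(t - 1)² + 3/4·(t - 1)³.
With (t - 1) = 2/3: s(5/3) = 74/9.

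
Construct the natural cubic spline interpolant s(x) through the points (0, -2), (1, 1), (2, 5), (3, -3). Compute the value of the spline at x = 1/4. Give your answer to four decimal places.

-1.5000

Let σ_i = s''(x_i). Step sizes h_i = 1, 1, 1; slopes of the chords Δ_i = (y_(i+1) - y_i)/h_i = 3, 4, -8.
  1·σ_0 + 4·σ_1 + 1·σ_2 = 6(Δ_1 - Δ_0) = 6
  1·σ_1 + 4·σ_2 + 1·σ_3 = 6(Δ_2 - Δ_1) = -72
Natural end conditions: σ_0 = σ_3 = 0.
Solving the tridiagonal system: σ_0 = 0, σ_1 = 32/5, σ_2 = -98/5, σ_3 = 0.
On [0, 1], s(x) = -2 + 29/15·x + 0·x² + 16/15·x³.
With x = 1/4: s(1/4) = -3/2.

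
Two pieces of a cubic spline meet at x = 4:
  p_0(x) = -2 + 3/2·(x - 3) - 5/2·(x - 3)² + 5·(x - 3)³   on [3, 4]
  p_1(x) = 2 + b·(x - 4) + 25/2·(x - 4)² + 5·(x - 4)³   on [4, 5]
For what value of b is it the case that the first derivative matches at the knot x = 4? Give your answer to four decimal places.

11.5000

p_0'(x) = 3/2 - 5·(x - 3) + 15·(x - 3)², so p_0'(4) = 23/2. On the right, p_1'(4) = b, so b = 23/2.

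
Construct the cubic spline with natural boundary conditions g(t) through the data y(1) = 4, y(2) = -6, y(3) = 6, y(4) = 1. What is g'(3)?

Put M_i = g'' at the i-th knot. Here h = (1, 1, 1) and Δ = (-10, 12, -5), so the interior equations h_(i-1)·M_(i-1) + 2(h_(i-1)+h_i)·M_i + h_i·M_(i+1) = 6(Δ_i − Δ_(i-1)) read
  1·M_0 + 4·M_1 + 1·M_2 = 6(Δ_1 - Δ_0) = 132
  1·M_1 + 4·M_2 + 1·M_3 = 6(Δ_2 - Δ_1) = -102
Natural end conditions: M_0 = M_3 = 0.
Forward elimination and back-substitution give M_0 = 0, M_1 = 42, M_2 = -36, M_3 = 0.
On [3, 4], g'(t) = b_2 + 2c_2·(t - 3) + 3d_2·(t - 3)² with b_2 = Δ_2 - h_2(2M_2 + M_3)/6 = 7, c_2 = M_2/2 = -18, d_2 = (M_3 - M_2)/(6h_2) = 6. So g'(3) = 7.

7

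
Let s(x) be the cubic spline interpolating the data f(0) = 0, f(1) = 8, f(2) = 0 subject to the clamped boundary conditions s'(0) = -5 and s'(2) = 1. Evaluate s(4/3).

Write m_i for s''(x_i). With h_i = 1, 1 and divided differences Δ_i = 8, -8, the continuity of s' gives the tridiagonal system
  1·m_0 + 4·m_1 + 1·m_2 = 6(Δ_1 - Δ_0) = -96
Clamped end conditions give two more equations: 2h_0·m_0 + h_0·m_1 = 6(Δ_0 - s'(0)) = 78 and h_1·m_1 + 2h_1·m_2 = 6(s'(2) - Δ_1) = 54.
Solving: m_0 = 66, m_1 = -54, m_2 = 54.
On [1, 2], s(x) = 8 + 1·(x - 1) - 27·(x - 1)² + 18·(x - 1)³.
With (x - 1) = 1/3: s(4/3) = 6.

6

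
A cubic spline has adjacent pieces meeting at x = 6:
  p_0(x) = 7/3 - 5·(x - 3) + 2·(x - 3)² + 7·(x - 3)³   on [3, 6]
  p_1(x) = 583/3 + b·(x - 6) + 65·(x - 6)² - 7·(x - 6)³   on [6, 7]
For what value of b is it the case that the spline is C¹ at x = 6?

196

p_0'(x) = -5 + 4·(x - 3) + 21·(x - 3)², so p_0'(6) = 196. On the right, p_1'(6) = b, so b = 196.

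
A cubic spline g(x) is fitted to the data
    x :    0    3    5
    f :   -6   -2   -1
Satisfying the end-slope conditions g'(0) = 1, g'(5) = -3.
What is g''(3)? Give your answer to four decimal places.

Write M_i for g''(x_i). With h_i = 3, 2 and divided differences Δ_i = 4/3, 1/2, the continuity of g' gives the tridiagonal system
  3·M_0 + 10·M_1 + 2·M_2 = 6(Δ_1 - Δ_0) = -5
Clamped end conditions give two more equations: 2h_0·M_0 + h_0·M_1 = 6(Δ_0 - g'(0)) = 2 and h_1·M_1 + 2h_1·M_2 = 6(g'(5) - Δ_1) = -21.
Solving the tridiagonal system: M_0 = 1/30, M_1 = 3/5, M_2 = -111/20.

0.6000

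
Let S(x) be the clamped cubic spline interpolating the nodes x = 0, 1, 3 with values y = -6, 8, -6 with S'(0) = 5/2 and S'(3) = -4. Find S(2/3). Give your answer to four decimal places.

Write σ_i for S''(x_i). With h_i = 1, 2 and divided differences Δ_i = 14, -7, the continuity of S' gives the tridiagonal system
  1·σ_0 + 6·σ_1 + 2·σ_2 = 6(Δ_1 - Δ_0) = -126
Clamped end conditions give two more equations: 2h_0·σ_0 + h_0·σ_1 = 6(Δ_0 - S'(0)) = 69 and h_1·σ_1 + 2h_1·σ_2 = 6(S'(3) - Δ_1) = 18.
Solving the tridiagonal system: σ_0 = 160/3, σ_1 = -113/3, σ_2 = 70/3.
On [0, 1], S(x) = -6 + 5/2·x + 80/3·x² - 91/6·x³.
With x = 2/3: S(2/3) = 245/81.

3.0247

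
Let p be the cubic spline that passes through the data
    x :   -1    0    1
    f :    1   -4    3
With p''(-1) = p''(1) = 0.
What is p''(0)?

18

With m_i denoting the second derivative at x_i, h_i = 1, 1, and Δ_i = (y_(i+1) − y_i)/h_i = -5, 7:
  1·m_0 + 4·m_1 + 1·m_2 = 6(Δ_1 - Δ_0) = 72
Natural end conditions: m_0 = m_2 = 0.
Solving: m_0 = 0, m_1 = 18, m_2 = 0.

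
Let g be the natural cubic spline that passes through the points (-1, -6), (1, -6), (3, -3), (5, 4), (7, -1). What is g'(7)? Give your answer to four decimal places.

With m_i denoting the second derivative at x_i, h_i = 2, 2, 2, 2, and Δ_i = (y_(i+1) − y_i)/h_i = 0, 3/2, 7/2, -5/2:
  2·m_0 + 8·m_1 + 2·m_2 = 6(Δ_1 - Δ_0) = 9
  2·m_1 + 8·m_2 + 2·m_3 = 6(Δ_2 - Δ_1) = 12
  2·m_2 + 8·m_3 + 2·m_4 = 6(Δ_3 - Δ_2) = -36
Natural end conditions: m_0 = m_4 = 0.
Solving the tridiagonal system: m_0 = 0, m_1 = 51/112, m_2 = 75/28, m_3 = -579/112, m_4 = 0.
On [5, 7], g'(t) = b_3 + 2c_3·(t - 5) + 3d_3·(t - 5)² with b_3 = Δ_3 - h_3(2m_3 + m_4)/6 = 53/56, c_3 = m_3/2 = -579/224, d_3 = (m_4 - m_3)/(6h_3) = 193/448. So g'(7) = -473/112.

-4.2232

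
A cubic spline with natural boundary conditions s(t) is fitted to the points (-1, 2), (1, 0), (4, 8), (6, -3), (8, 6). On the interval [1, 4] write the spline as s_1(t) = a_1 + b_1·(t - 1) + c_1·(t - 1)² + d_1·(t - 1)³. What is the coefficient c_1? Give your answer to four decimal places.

Put m_i = s'' at the i-th knot. Here h = (2, 3, 2, 2) and Δ = (-1, 8/3, -11/2, 9/2), so the interior equations h_(i-1)·m_(i-1) + 2(h_(i-1)+h_i)·m_i + h_i·m_(i+1) = 6(Δ_i − Δ_(i-1)) read
  2·m_0 + 10·m_1 + 3·m_2 = 6(Δ_1 - Δ_0) = 22
  3·m_1 + 10·m_2 + 2·m_3 = 6(Δ_2 - Δ_1) = -49
  2·m_2 + 8·m_3 + 2·m_4 = 6(Δ_3 - Δ_2) = 60
Natural end conditions: m_0 = m_4 = 0.
Hence m_0 = 0, m_1 = 401/86, m_2 = -353/43, m_3 = 1643/172, m_4 = 0.
On [1, 4], with s_1(t) = a_1 + b_1·(t - 1) + c_1·(t - 1)² + d_1·(t - 1)³: c_1 = m_1/2 = 401/172, d_1 = (m_2 - m_1)/(6h_1) = -123/172, b_1 = Δ_1 - h_1(2m_1 + m_2)/6 = 272/129.

2.3314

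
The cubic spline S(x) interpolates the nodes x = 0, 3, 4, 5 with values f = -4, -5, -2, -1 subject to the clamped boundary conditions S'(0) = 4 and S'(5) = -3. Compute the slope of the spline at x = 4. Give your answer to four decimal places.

3.3793

With m_i denoting the second derivative at x_i, h_i = 3, 1, 1, and Δ_i = (y_(i+1) − y_i)/h_i = -1/3, 3, 1:
  3·m_0 + 8·m_1 + 1·m_2 = 6(Δ_1 - Δ_0) = 20
  1·m_1 + 4·m_2 + 1·m_3 = 6(Δ_2 - Δ_1) = -12
Clamped end conditions give two more equations: 2h_0·m_0 + h_0·m_1 = 6(Δ_0 - S'(0)) = -26 and h_2·m_2 + 2h_2·m_3 = 6(S'(5) - Δ_2) = -24.
Forward elimination and back-substitution give m_0 = -608/87, m_1 = 154/29, m_2 = -44/29, m_3 = -326/29.
On [4, 5], S'(x) = b_2 + 2c_2·(x - 4) + 3d_2·(x - 4)² with b_2 = Δ_2 - h_2(2m_2 + m_3)/6 = 98/29, c_2 = m_2/2 = -22/29, d_2 = (m_3 - m_2)/(6h_2) = -47/29. So S'(4) = 98/29.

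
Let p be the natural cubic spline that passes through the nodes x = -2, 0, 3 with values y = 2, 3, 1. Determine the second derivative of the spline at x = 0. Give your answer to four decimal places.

With M_i denoting the second derivative at x_i, h_i = 2, 3, and Δ_i = (y_(i+1) − y_i)/h_i = 1/2, -2/3:
  2·M_0 + 10·M_1 + 3·M_2 = 6(Δ_1 - Δ_0) = -7
Natural end conditions: M_0 = M_2 = 0.
Forward elimination and back-substitution give M_0 = 0, M_1 = -7/10, M_2 = 0.

-0.7000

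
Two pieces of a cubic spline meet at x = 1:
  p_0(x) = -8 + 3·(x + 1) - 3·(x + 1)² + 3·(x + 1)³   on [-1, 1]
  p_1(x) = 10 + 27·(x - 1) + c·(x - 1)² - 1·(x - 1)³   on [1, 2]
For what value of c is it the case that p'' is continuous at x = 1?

p_0''(x) = -6 + 18·(x + 1), so p_0''(1) = 30. On the right, p_1''(1) = 2c, so c = 15.

15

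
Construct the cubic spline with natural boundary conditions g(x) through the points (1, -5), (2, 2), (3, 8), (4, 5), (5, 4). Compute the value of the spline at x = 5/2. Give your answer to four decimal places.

5.8371

Put M_i = g'' at the i-th knot. Here h = (1, 1, 1, 1) and Δ = (7, 6, -3, -1), so the interior equations h_(i-1)·M_(i-1) + 2(h_(i-1)+h_i)·M_i + h_i·M_(i+1) = 6(Δ_i − Δ_(i-1)) read
  1·M_0 + 4·M_1 + 1·M_2 = 6(Δ_1 - Δ_0) = -6
  1·M_1 + 4·M_2 + 1·M_3 = 6(Δ_2 - Δ_1) = -54
  1·M_2 + 4·M_3 + 1·M_4 = 6(Δ_3 - Δ_2) = 12
Natural end conditions: M_0 = M_4 = 0.
Forward elimination and back-substitution give M_0 = 0, M_1 = 69/28, M_2 = -111/7, M_3 = 195/28, M_4 = 0.
On [2, 3], g(x) = 2 + 219/28·(x - 2) + 69/56·(x - 2)² - 171/56·(x - 2)³.
With (x - 2) = 1/2: g(5/2) = 2615/448.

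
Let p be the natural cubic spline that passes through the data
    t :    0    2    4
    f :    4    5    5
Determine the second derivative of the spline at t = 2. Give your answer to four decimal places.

-0.3750

With M_i denoting the second derivative at x_i, h_i = 2, 2, and Δ_i = (y_(i+1) − y_i)/h_i = 1/2, 0:
  2·M_0 + 8·M_1 + 2·M_2 = 6(Δ_1 - Δ_0) = -3
Natural end conditions: M_0 = M_2 = 0.
Solving the tridiagonal system: M_0 = 0, M_1 = -3/8, M_2 = 0.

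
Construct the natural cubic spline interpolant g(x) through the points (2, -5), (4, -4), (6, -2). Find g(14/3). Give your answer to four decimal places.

Put M_i = g'' at the i-th knot. Here h = (2, 2) and Δ = (1/2, 1), so the interior equations h_(i-1)·M_(i-1) + 2(h_(i-1)+h_i)·M_i + h_i·M_(i+1) = 6(Δ_i − Δ_(i-1)) read
  2·M_0 + 8·M_1 + 2·M_2 = 6(Δ_1 - Δ_0) = 3
Natural end conditions: M_0 = M_2 = 0.
Solving the tridiagonal system: M_0 = 0, M_1 = 3/8, M_2 = 0.
On [4, 6], g(x) = -4 + 3/4·(x - 4) + 3/16·(x - 4)² - 1/32·(x - 4)³.
With (x - 4) = 2/3: g(14/3) = -185/54.

-3.4259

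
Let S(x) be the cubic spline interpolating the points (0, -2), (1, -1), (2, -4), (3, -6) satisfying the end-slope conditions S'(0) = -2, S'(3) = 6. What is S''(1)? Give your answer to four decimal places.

Write σ_i for S''(x_i). With h_i = 1, 1, 1 and divided differences Δ_i = 1, -3, -2, the continuity of S' gives the tridiagonal system
  1·σ_0 + 4·σ_1 + 1·σ_2 = 6(Δ_1 - Δ_0) = -24
  1·σ_1 + 4·σ_2 + 1·σ_3 = 6(Δ_2 - Δ_1) = 6
Clamped end conditions give two more equations: 2h_0·σ_0 + h_0·σ_1 = 6(Δ_0 - S'(0)) = 18 and h_2·σ_2 + 2h_2·σ_3 = 6(S'(3) - Δ_2) = 48.
Solving the tridiagonal system: σ_0 = 40/3, σ_1 = -26/3, σ_2 = -8/3, σ_3 = 76/3.

-8.6667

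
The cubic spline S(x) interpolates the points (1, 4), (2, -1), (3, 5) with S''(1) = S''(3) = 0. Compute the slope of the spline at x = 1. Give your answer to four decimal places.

-7.7500

Write M_i for S''(x_i). With h_i = 1, 1 and divided differences Δ_i = -5, 6, the continuity of S' gives the tridiagonal system
  1·M_0 + 4·M_1 + 1·M_2 = 6(Δ_1 - Δ_0) = 66
Natural end conditions: M_0 = M_2 = 0.
Hence M_0 = 0, M_1 = 33/2, M_2 = 0.
On [1, 2], S'(x) = b_0 + 2c_0·(x - 1) + 3d_0·(x - 1)² with b_0 = Δ_0 - h_0(2M_0 + M_1)/6 = -31/4, c_0 = M_0/2 = 0, d_0 = (M_1 - M_0)/(6h_0) = 11/4. So S'(1) = -31/4.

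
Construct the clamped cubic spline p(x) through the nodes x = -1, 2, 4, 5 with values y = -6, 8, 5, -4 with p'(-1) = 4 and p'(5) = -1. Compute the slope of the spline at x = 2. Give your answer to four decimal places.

3.6579

Write m_i for p''(x_i). With h_i = 3, 2, 1 and divided differences Δ_i = 14/3, -3/2, -9, the continuity of p' gives the tridiagonal system
  3·m_0 + 10·m_1 + 2·m_2 = 6(Δ_1 - Δ_0) = -37
  2·m_1 + 6·m_2 + 1·m_3 = 6(Δ_2 - Δ_1) = -45
Clamped end conditions give two more equations: 2h_0·m_0 + h_0·m_1 = 6(Δ_0 - p'(-1)) = 4 and h_2·m_2 + 2h_2·m_3 = 6(p'(5) - Δ_2) = 48.
Hence m_0 = 89/57, m_1 = -34/19, m_2 = -226/19, m_3 = 569/19.
On [2, 4], p'(x) = b_1 + 2c_1·(x - 2) + 3d_1·(x - 2)² with b_1 = Δ_1 - h_1(2m_1 + m_2)/6 = 139/38, c_1 = m_1/2 = -17/19, d_1 = (m_2 - m_1)/(6h_1) = -16/19. So p'(2) = 139/38.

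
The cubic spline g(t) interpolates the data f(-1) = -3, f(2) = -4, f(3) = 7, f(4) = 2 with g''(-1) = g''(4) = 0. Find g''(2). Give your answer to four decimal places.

Let σ_i = g''(x_i). Step sizes h_i = 3, 1, 1; slopes of the chords Δ_i = (y_(i+1) - y_i)/h_i = -1/3, 11, -5.
  3·σ_0 + 8·σ_1 + 1·σ_2 = 6(Δ_1 - Δ_0) = 68
  1·σ_1 + 4·σ_2 + 1·σ_3 = 6(Δ_2 - Δ_1) = -96
Natural end conditions: σ_0 = σ_3 = 0.
Solving the tridiagonal system: σ_0 = 0, σ_1 = 368/31, σ_2 = -836/31, σ_3 = 0.

11.8710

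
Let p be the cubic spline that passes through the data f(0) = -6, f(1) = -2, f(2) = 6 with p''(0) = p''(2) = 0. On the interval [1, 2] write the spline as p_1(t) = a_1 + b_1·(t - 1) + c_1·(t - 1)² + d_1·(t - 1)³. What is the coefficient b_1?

6

Write σ_i for p''(x_i). With h_i = 1, 1 and divided differences Δ_i = 4, 8, the continuity of p' gives the tridiagonal system
  1·σ_0 + 4·σ_1 + 1·σ_2 = 6(Δ_1 - Δ_0) = 24
Natural end conditions: σ_0 = σ_2 = 0.
Forward elimination and back-substitution give σ_0 = 0, σ_1 = 6, σ_2 = 0.
On [1, 2], with p_1(t) = a_1 + b_1·(t - 1) + c_1·(t - 1)² + d_1·(t - 1)³: c_1 = σ_1/2 = 3, d_1 = (σ_2 - σ_1)/(6h_1) = -1, b_1 = Δ_1 - h_1(2σ_1 + σ_2)/6 = 6.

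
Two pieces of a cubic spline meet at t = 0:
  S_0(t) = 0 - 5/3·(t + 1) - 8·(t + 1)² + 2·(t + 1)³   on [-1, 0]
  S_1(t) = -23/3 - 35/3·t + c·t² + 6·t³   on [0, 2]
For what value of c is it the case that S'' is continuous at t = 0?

S_0''(t) = -16 + 12·(t + 1), so S_0''(0) = -4. On the right, S_1''(0) = 2c, so c = -2.

-2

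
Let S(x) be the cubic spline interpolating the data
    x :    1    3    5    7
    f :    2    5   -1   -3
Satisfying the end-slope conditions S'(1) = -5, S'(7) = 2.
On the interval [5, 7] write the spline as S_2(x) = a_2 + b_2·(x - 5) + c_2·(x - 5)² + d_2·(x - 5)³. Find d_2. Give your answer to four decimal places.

0.0583

Put m_i = S'' at the i-th knot. Here h = (2, 2, 2) and Δ = (3/2, -3, -1), so the interior equations h_(i-1)·m_(i-1) + 2(h_(i-1)+h_i)·m_i + h_i·m_(i+1) = 6(Δ_i − Δ_(i-1)) read
  2·m_0 + 8·m_1 + 2·m_2 = 6(Δ_1 - Δ_0) = -27
  2·m_1 + 8·m_2 + 2·m_3 = 6(Δ_2 - Δ_1) = 12
Clamped end conditions give two more equations: 2h_0·m_0 + h_0·m_1 = 6(Δ_0 - S'(1)) = 39 and h_2·m_2 + 2h_2·m_3 = 6(S'(7) - Δ_2) = 18.
Solving: m_0 = 403/30, m_1 = -221/30, m_2 = 38/15, m_3 = 97/30.
On [5, 7], with S_2(x) = a_2 + b_2·(x - 5) + c_2·(x - 5)² + d_2·(x - 5)³: c_2 = m_2/2 = 19/15, d_2 = (m_3 - m_2)/(6h_2) = 7/120, b_2 = Δ_2 - h_2(2m_2 + m_3)/6 = -113/30.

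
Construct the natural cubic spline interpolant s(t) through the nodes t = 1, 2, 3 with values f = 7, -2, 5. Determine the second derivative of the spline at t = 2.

With m_i denoting the second derivative at x_i, h_i = 1, 1, and Δ_i = (y_(i+1) − y_i)/h_i = -9, 7:
  1·m_0 + 4·m_1 + 1·m_2 = 6(Δ_1 - Δ_0) = 96
Natural end conditions: m_0 = m_2 = 0.
Solving the tridiagonal system: m_0 = 0, m_1 = 24, m_2 = 0.

24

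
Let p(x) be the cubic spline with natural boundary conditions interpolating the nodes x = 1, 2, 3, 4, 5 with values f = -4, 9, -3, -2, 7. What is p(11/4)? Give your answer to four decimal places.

Put m_i = p'' at the i-th knot. Here h = (1, 1, 1, 1) and Δ = (13, -12, 1, 9), so the interior equations h_(i-1)·m_(i-1) + 2(h_(i-1)+h_i)·m_i + h_i·m_(i+1) = 6(Δ_i − Δ_(i-1)) read
  1·m_0 + 4·m_1 + 1·m_2 = 6(Δ_1 - Δ_0) = -150
  1·m_1 + 4·m_2 + 1·m_3 = 6(Δ_2 - Δ_1) = 78
  1·m_2 + 4·m_3 + 1·m_4 = 6(Δ_3 - Δ_2) = 48
Natural end conditions: m_0 = m_4 = 0.
Solving: m_0 = 0, m_1 = -1257/28, m_2 = 207/7, m_3 = 129/28, m_4 = 0.
On [2, 3], p(x) = 9 - 55/28·(x - 2) - 1257/56·(x - 2)² + 695/56·(x - 2)³.
With (x - 2) = 3/4: p(11/4) = 489/3584.

0.1364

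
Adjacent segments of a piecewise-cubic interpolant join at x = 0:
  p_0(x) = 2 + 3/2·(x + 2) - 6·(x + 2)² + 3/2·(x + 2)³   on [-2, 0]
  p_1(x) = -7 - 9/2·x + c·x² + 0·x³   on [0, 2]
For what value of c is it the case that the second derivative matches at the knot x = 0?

3

p_0''(x) = -12 + 9·(x + 2), so p_0''(0) = 6. On the right, p_1''(0) = 2c, so c = 3.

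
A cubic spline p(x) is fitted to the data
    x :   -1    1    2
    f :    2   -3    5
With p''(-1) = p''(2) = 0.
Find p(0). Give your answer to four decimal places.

-3.1250

Put σ_i = p'' at the i-th knot. Here h = (2, 1) and Δ = (-5/2, 8), so the interior equations h_(i-1)·σ_(i-1) + 2(h_(i-1)+h_i)·σ_i + h_i·σ_(i+1) = 6(Δ_i − Δ_(i-1)) read
  2·σ_0 + 6·σ_1 + 1·σ_2 = 6(Δ_1 - Δ_0) = 63
Natural end conditions: σ_0 = σ_2 = 0.
Solving the tridiagonal system: σ_0 = 0, σ_1 = 21/2, σ_2 = 0.
On [-1, 1], p(x) = 2 - 6·(x + 1) + 0·(x + 1)² + 7/8·(x + 1)³.
With (x + 1) = 1: p(0) = -25/8.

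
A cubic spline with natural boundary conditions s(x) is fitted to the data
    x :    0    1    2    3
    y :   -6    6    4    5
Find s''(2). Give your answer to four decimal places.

10.4000

Write σ_i for s''(x_i). With h_i = 1, 1, 1 and divided differences Δ_i = 12, -2, 1, the continuity of s' gives the tridiagonal system
  1·σ_0 + 4·σ_1 + 1·σ_2 = 6(Δ_1 - Δ_0) = -84
  1·σ_1 + 4·σ_2 + 1·σ_3 = 6(Δ_2 - Δ_1) = 18
Natural end conditions: σ_0 = σ_3 = 0.
Solving the tridiagonal system: σ_0 = 0, σ_1 = -118/5, σ_2 = 52/5, σ_3 = 0.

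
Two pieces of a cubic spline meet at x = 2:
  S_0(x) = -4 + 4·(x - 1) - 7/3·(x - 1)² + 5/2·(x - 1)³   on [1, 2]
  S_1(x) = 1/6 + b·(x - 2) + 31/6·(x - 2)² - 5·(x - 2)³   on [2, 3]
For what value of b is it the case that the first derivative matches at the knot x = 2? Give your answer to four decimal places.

6.8333

S_0'(x) = 4 - 14/3·(x - 1) + 15/2·(x - 1)², so S_0'(2) = 41/6. On the right, S_1'(2) = b, so b = 41/6.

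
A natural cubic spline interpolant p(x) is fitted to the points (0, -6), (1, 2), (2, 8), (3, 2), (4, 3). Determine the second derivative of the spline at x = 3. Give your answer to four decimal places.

Let m_i = p''(x_i). Step sizes h_i = 1, 1, 1, 1; slopes of the chords Δ_i = (y_(i+1) - y_i)/h_i = 8, 6, -6, 1.
  1·m_0 + 4·m_1 + 1·m_2 = 6(Δ_1 - Δ_0) = -12
  1·m_1 + 4·m_2 + 1·m_3 = 6(Δ_2 - Δ_1) = -72
  1·m_2 + 4·m_3 + 1·m_4 = 6(Δ_3 - Δ_2) = 42
Natural end conditions: m_0 = m_4 = 0.
Hence m_0 = 0, m_1 = 75/28, m_2 = -159/7, m_3 = 453/28, m_4 = 0.

16.1786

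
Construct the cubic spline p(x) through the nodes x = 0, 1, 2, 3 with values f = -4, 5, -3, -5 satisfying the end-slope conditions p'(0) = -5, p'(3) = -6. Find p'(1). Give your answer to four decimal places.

Write σ_i for p''(x_i). With h_i = 1, 1, 1 and divided differences Δ_i = 9, -8, -2, the continuity of p' gives the tridiagonal system
  1·σ_0 + 4·σ_1 + 1·σ_2 = 6(Δ_1 - Δ_0) = -102
  1·σ_1 + 4·σ_2 + 1·σ_3 = 6(Δ_2 - Δ_1) = 36
Clamped end conditions give two more equations: 2h_0·σ_0 + h_0·σ_1 = 6(Δ_0 - p'(0)) = 84 and h_2·σ_2 + 2h_2·σ_3 = 6(p'(3) - Δ_2) = -24.
Solving the tridiagonal system: σ_0 = 998/15, σ_1 = -736/15, σ_2 = 416/15, σ_3 = -388/15.
On [1, 2], p'(x) = b_1 + 2c_1·(x - 1) + 3d_1·(x - 1)² with b_1 = Δ_1 - h_1(2σ_1 + σ_2)/6 = 56/15, c_1 = σ_1/2 = -368/15, d_1 = (σ_2 - σ_1)/(6h_1) = 64/5. So p'(1) = 56/15.

3.7333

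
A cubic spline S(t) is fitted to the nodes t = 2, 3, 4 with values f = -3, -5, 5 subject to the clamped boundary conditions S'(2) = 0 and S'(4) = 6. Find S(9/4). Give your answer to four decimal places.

-3.5234

Let m_i = S''(x_i). Step sizes h_i = 1, 1; slopes of the chords Δ_i = (y_(i+1) - y_i)/h_i = -2, 10.
  1·m_0 + 4·m_1 + 1·m_2 = 6(Δ_1 - Δ_0) = 72
Clamped end conditions give two more equations: 2h_0·m_0 + h_0·m_1 = 6(Δ_0 - S'(2)) = -12 and h_1·m_1 + 2h_1·m_2 = 6(S'(4) - Δ_1) = -24.
Solving: m_0 = -21, m_1 = 30, m_2 = -27.
On [2, 3], S(t) = -3 + 0·(t - 2) - 21/2·(t - 2)² + 17/2·(t - 2)³.
With (t - 2) = 1/4: S(9/4) = -451/128.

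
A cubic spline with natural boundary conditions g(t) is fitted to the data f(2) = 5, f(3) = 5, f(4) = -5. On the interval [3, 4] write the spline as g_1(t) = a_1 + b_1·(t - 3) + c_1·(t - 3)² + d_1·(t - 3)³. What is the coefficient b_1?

Write σ_i for g''(x_i). With h_i = 1, 1 and divided differences Δ_i = 0, -10, the continuity of g' gives the tridiagonal system
  1·σ_0 + 4·σ_1 + 1·σ_2 = 6(Δ_1 - Δ_0) = -60
Natural end conditions: σ_0 = σ_2 = 0.
Hence σ_0 = 0, σ_1 = -15, σ_2 = 0.
On [3, 4], with g_1(t) = a_1 + b_1·(t - 3) + c_1·(t - 3)² + d_1·(t - 3)³: c_1 = σ_1/2 = -15/2, d_1 = (σ_2 - σ_1)/(6h_1) = 5/2, b_1 = Δ_1 - h_1(2σ_1 + σ_2)/6 = -5.

-5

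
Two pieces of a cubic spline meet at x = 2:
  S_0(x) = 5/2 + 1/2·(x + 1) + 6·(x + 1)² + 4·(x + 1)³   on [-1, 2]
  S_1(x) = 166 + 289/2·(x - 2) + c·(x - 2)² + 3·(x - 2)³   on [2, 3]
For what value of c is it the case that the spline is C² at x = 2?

42

S_0''(x) = 12 + 24·(x + 1), so S_0''(2) = 84. On the right, S_1''(2) = 2c, so c = 42.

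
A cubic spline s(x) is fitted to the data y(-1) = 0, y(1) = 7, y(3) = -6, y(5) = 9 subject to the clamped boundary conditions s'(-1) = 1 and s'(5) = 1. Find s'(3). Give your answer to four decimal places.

Let m_i = s''(x_i). Step sizes h_i = 2, 2, 2; slopes of the chords Δ_i = (y_(i+1) - y_i)/h_i = 7/2, -13/2, 15/2.
  2·m_0 + 8·m_1 + 2·m_2 = 6(Δ_1 - Δ_0) = -60
  2·m_1 + 8·m_2 + 2·m_3 = 6(Δ_2 - Δ_1) = 84
Clamped end conditions give two more equations: 2h_0·m_0 + h_0·m_1 = 6(Δ_0 - s'(-1)) = 15 and h_2·m_2 + 2h_2·m_3 = 6(s'(5) - Δ_2) = -39.
Solving: m_0 = 113/10, m_1 = -151/10, m_2 = 191/10, m_3 = -193/10.
On [3, 5], s'(x) = b_2 + 2c_2·(x - 3) + 3d_2·(x - 3)² with b_2 = Δ_2 - h_2(2m_2 + m_3)/6 = 6/5, c_2 = m_2/2 = 191/20, d_2 = (m_3 - m_2)/(6h_2) = -16/5. So s'(3) = 6/5.

1.2000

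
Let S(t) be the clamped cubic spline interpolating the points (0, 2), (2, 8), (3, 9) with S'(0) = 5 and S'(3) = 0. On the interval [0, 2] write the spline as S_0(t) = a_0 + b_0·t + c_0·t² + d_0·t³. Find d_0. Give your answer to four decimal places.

Let σ_i = S''(x_i). Step sizes h_i = 2, 1; slopes of the chords Δ_i = (y_(i+1) - y_i)/h_i = 3, 1.
  2·σ_0 + 6·σ_1 + 1·σ_2 = 6(Δ_1 - Δ_0) = -12
Clamped end conditions give two more equations: 2h_0·σ_0 + h_0·σ_1 = 6(Δ_0 - S'(0)) = -12 and h_1·σ_1 + 2h_1·σ_2 = 6(S'(3) - Δ_1) = -6.
Hence σ_0 = -8/3, σ_1 = -2/3, σ_2 = -8/3.
On [0, 2], with S_0(t) = a_0 + b_0·t + c_0·t² + d_0·t³: c_0 = σ_0/2 = -4/3, d_0 = (σ_1 - σ_0)/(6h_0) = 1/6, b_0 = Δ_0 - h_0(2σ_0 + σ_1)/6 = 5.

0.1667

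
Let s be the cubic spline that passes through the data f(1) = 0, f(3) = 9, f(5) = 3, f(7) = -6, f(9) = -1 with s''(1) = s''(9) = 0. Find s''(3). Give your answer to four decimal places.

-5.3304

With m_i denoting the second derivative at x_i, h_i = 2, 2, 2, 2, and Δ_i = (y_(i+1) − y_i)/h_i = 9/2, -3, -9/2, 5/2:
  2·m_0 + 8·m_1 + 2·m_2 = 6(Δ_1 - Δ_0) = -45
  2·m_1 + 8·m_2 + 2·m_3 = 6(Δ_2 - Δ_1) = -9
  2·m_2 + 8·m_3 + 2·m_4 = 6(Δ_3 - Δ_2) = 42
Natural end conditions: m_0 = m_4 = 0.
Hence m_0 = 0, m_1 = -597/112, m_2 = -33/28, m_3 = 621/112, m_4 = 0.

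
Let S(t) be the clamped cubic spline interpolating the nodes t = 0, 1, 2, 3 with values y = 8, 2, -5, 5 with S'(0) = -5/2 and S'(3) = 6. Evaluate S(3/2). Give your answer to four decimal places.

Write M_i for S''(x_i). With h_i = 1, 1, 1 and divided differences Δ_i = -6, -7, 10, the continuity of S' gives the tridiagonal system
  1·M_0 + 4·M_1 + 1·M_2 = 6(Δ_1 - Δ_0) = -6
  1·M_1 + 4·M_2 + 1·M_3 = 6(Δ_2 - Δ_1) = 102
Clamped end conditions give two more equations: 2h_0·M_0 + h_0·M_1 = 6(Δ_0 - S'(0)) = -21 and h_2·M_2 + 2h_2·M_3 = 6(S'(3) - Δ_2) = -24.
Hence M_0 = -92/15, M_1 = -131/15, M_2 = 526/15, M_3 = -443/15.
On [1, 2], S(t) = 2 - 149/15·(t - 1) - 131/30·(t - 1)² + 73/10·(t - 1)³.
With (t - 1) = 1/2: S(3/2) = -151/48.

-3.1458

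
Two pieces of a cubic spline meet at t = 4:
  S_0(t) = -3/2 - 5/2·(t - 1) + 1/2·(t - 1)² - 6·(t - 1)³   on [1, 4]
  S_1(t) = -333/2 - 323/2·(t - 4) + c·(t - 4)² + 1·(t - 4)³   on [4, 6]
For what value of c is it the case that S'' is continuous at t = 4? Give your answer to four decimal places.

S_0''(t) = 1 - 36·(t - 1), so S_0''(4) = -107. On the right, S_1''(4) = 2c, so c = -107/2.

-53.5000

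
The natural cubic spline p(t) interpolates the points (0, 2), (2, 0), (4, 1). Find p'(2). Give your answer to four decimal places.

-0.2500

Write m_i for p''(x_i). With h_i = 2, 2 and divided differences Δ_i = -1, 1/2, the continuity of p' gives the tridiagonal system
  2·m_0 + 8·m_1 + 2·m_2 = 6(Δ_1 - Δ_0) = 9
Natural end conditions: m_0 = m_2 = 0.
Forward elimination and back-substitution give m_0 = 0, m_1 = 9/8, m_2 = 0.
On [2, 4], p'(t) = b_1 + 2c_1·(t - 2) + 3d_1·(t - 2)² with b_1 = Δ_1 - h_1(2m_1 + m_2)/6 = -1/4, c_1 = m_1/2 = 9/16, d_1 = (m_2 - m_1)/(6h_1) = -3/32. So p'(2) = -1/4.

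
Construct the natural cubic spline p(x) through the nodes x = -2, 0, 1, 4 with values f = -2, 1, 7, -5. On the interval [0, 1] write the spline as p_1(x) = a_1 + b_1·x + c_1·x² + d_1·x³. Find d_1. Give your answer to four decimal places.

-2.3511

Let M_i = p''(x_i). Step sizes h_i = 2, 1, 3; slopes of the chords Δ_i = (y_(i+1) - y_i)/h_i = 3/2, 6, -4.
  2·M_0 + 6·M_1 + 1·M_2 = 6(Δ_1 - Δ_0) = 27
  1·M_1 + 8·M_2 + 3·M_3 = 6(Δ_2 - Δ_1) = -60
Natural end conditions: M_0 = M_3 = 0.
Solving the tridiagonal system: M_0 = 0, M_1 = 276/47, M_2 = -387/47, M_3 = 0.
On [0, 1], with p_1(x) = a_1 + b_1·x + c_1·x² + d_1·x³: c_1 = M_1/2 = 138/47, d_1 = (M_2 - M_1)/(6h_1) = -221/94, b_1 = Δ_1 - h_1(2M_1 + M_2)/6 = 509/94.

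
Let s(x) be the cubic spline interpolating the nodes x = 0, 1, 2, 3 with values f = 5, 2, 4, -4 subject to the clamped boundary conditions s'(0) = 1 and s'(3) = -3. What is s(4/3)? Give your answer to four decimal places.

2.7852

Write M_i for s''(x_i). With h_i = 1, 1, 1 and divided differences Δ_i = -3, 2, -8, the continuity of s' gives the tridiagonal system
  1·M_0 + 4·M_1 + 1·M_2 = 6(Δ_1 - Δ_0) = 30
  1·M_1 + 4·M_2 + 1·M_3 = 6(Δ_2 - Δ_1) = -60
Clamped end conditions give two more equations: 2h_0·M_0 + h_0·M_1 = 6(Δ_0 - s'(0)) = -24 and h_2·M_2 + 2h_2·M_3 = 6(s'(3) - Δ_2) = 30.
Forward elimination and back-substitution give M_0 = -328/15, M_1 = 296/15, M_2 = -406/15, M_3 = 428/15.
On [1, 2], s(x) = 2 - 1/15·(x - 1) + 148/15·(x - 1)² - 39/5·(x - 1)³.
With (x - 1) = 1/3: s(4/3) = 376/135.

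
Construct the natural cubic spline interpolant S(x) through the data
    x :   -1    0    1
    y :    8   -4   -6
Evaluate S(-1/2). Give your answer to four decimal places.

1.0625

Put M_i = S'' at the i-th knot. Here h = (1, 1) and Δ = (-12, -2), so the interior equations h_(i-1)·M_(i-1) + 2(h_(i-1)+h_i)·M_i + h_i·M_(i+1) = 6(Δ_i − Δ_(i-1)) read
  1·M_0 + 4·M_1 + 1·M_2 = 6(Δ_1 - Δ_0) = 60
Natural end conditions: M_0 = M_2 = 0.
Solving the tridiagonal system: M_0 = 0, M_1 = 15, M_2 = 0.
On [-1, 0], S(x) = 8 - 29/2·(x + 1) + 0·(x + 1)² + 5/2·(x + 1)³.
With (x + 1) = 1/2: S(-1/2) = 17/16.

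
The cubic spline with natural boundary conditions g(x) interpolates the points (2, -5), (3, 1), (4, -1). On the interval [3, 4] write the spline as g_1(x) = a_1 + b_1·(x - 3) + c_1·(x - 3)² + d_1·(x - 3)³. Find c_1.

-6

With M_i denoting the second derivative at x_i, h_i = 1, 1, and Δ_i = (y_(i+1) − y_i)/h_i = 6, -2:
  1·M_0 + 4·M_1 + 1·M_2 = 6(Δ_1 - Δ_0) = -48
Natural end conditions: M_0 = M_2 = 0.
Solving: M_0 = 0, M_1 = -12, M_2 = 0.
On [3, 4], with g_1(x) = a_1 + b_1·(x - 3) + c_1·(x - 3)² + d_1·(x - 3)³: c_1 = M_1/2 = -6, d_1 = (M_2 - M_1)/(6h_1) = 2, b_1 = Δ_1 - h_1(2M_1 + M_2)/6 = 2.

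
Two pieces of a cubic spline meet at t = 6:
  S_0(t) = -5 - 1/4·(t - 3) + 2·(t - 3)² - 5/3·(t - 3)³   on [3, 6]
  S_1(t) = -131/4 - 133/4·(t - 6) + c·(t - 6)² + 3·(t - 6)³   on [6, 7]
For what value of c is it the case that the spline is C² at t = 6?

S_0''(t) = 4 - 10·(t - 3), so S_0''(6) = -26. On the right, S_1''(6) = 2c, so c = -13.

-13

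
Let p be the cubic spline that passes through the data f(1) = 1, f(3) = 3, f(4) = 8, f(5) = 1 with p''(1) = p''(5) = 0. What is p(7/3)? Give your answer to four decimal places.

0.5298

Let m_i = p''(x_i). Step sizes h_i = 2, 1, 1; slopes of the chords Δ_i = (y_(i+1) - y_i)/h_i = 1, 5, -7.
  2·m_0 + 6·m_1 + 1·m_2 = 6(Δ_1 - Δ_0) = 24
  1·m_1 + 4·m_2 + 1·m_3 = 6(Δ_2 - Δ_1) = -72
Natural end conditions: m_0 = m_3 = 0.
Hence m_0 = 0, m_1 = 168/23, m_2 = -456/23, m_3 = 0.
On [1, 3], p(x) = 1 - 33/23·(x - 1) + 0·(x - 1)² + 14/23·(x - 1)³.
With (x - 1) = 4/3: p(7/3) = 329/621.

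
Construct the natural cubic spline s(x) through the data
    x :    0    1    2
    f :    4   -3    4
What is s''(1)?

With σ_i denoting the second derivative at x_i, h_i = 1, 1, and Δ_i = (y_(i+1) − y_i)/h_i = -7, 7:
  1·σ_0 + 4·σ_1 + 1·σ_2 = 6(Δ_1 - Δ_0) = 84
Natural end conditions: σ_0 = σ_2 = 0.
Forward elimination and back-substitution give σ_0 = 0, σ_1 = 21, σ_2 = 0.

21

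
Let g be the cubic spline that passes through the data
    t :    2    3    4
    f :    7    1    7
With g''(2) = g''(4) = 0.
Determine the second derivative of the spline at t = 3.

Put m_i = g'' at the i-th knot. Here h = (1, 1) and Δ = (-6, 6), so the interior equations h_(i-1)·m_(i-1) + 2(h_(i-1)+h_i)·m_i + h_i·m_(i+1) = 6(Δ_i − Δ_(i-1)) read
  1·m_0 + 4·m_1 + 1·m_2 = 6(Δ_1 - Δ_0) = 72
Natural end conditions: m_0 = m_2 = 0.
Forward elimination and back-substitution give m_0 = 0, m_1 = 18, m_2 = 0.

18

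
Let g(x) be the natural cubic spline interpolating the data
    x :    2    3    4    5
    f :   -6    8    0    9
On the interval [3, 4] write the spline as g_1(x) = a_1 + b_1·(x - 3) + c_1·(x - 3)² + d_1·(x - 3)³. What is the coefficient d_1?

Put M_i = g'' at the i-th knot. Here h = (1, 1, 1) and Δ = (14, -8, 9), so the interior equations h_(i-1)·M_(i-1) + 2(h_(i-1)+h_i)·M_i + h_i·M_(i+1) = 6(Δ_i − Δ_(i-1)) read
  1·M_0 + 4·M_1 + 1·M_2 = 6(Δ_1 - Δ_0) = -132
  1·M_1 + 4·M_2 + 1·M_3 = 6(Δ_2 - Δ_1) = 102
Natural end conditions: M_0 = M_3 = 0.
Forward elimination and back-substitution give M_0 = 0, M_1 = -42, M_2 = 36, M_3 = 0.
On [3, 4], with g_1(x) = a_1 + b_1·(x - 3) + c_1·(x - 3)² + d_1·(x - 3)³: c_1 = M_1/2 = -21, d_1 = (M_2 - M_1)/(6h_1) = 13, b_1 = Δ_1 - h_1(2M_1 + M_2)/6 = 0.

13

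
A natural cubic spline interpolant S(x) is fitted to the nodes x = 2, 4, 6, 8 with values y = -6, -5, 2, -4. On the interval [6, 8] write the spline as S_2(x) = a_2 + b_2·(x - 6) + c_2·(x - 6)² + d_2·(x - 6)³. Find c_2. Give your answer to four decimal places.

-2.9000

Write M_i for S''(x_i). With h_i = 2, 2, 2 and divided differences Δ_i = 1/2, 7/2, -3, the continuity of S' gives the tridiagonal system
  2·M_0 + 8·M_1 + 2·M_2 = 6(Δ_1 - Δ_0) = 18
  2·M_1 + 8·M_2 + 2·M_3 = 6(Δ_2 - Δ_1) = -39
Natural end conditions: M_0 = M_3 = 0.
Solving: M_0 = 0, M_1 = 37/10, M_2 = -29/5, M_3 = 0.
On [6, 8], with S_2(x) = a_2 + b_2·(x - 6) + c_2·(x - 6)² + d_2·(x - 6)³: c_2 = M_2/2 = -29/10, d_2 = (M_3 - M_2)/(6h_2) = 29/60, b_2 = Δ_2 - h_2(2M_2 + M_3)/6 = 13/15.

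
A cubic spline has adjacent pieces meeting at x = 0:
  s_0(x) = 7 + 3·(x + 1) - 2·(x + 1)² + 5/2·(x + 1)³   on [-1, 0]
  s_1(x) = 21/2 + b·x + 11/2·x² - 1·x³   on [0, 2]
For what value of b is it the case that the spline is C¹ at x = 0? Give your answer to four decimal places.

s_0'(x) = 3 - 4·(x + 1) + 15/2·(x + 1)², so s_0'(0) = 13/2. On the right, s_1'(0) = b, so b = 13/2.

6.5000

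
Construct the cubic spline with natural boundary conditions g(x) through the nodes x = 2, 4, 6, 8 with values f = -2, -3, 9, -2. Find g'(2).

Write m_i for g''(x_i). With h_i = 2, 2, 2 and divided differences Δ_i = -1/2, 6, -11/2, the continuity of g' gives the tridiagonal system
  2·m_0 + 8·m_1 + 2·m_2 = 6(Δ_1 - Δ_0) = 39
  2·m_1 + 8·m_2 + 2·m_3 = 6(Δ_2 - Δ_1) = -69
Natural end conditions: m_0 = m_3 = 0.
Solving the tridiagonal system: m_0 = 0, m_1 = 15/2, m_2 = -21/2, m_3 = 0.
On [2, 4], g'(x) = b_0 + 2c_0·(x - 2) + 3d_0·(x - 2)² with b_0 = Δ_0 - h_0(2m_0 + m_1)/6 = -3, c_0 = m_0/2 = 0, d_0 = (m_1 - m_0)/(6h_0) = 5/8. So g'(2) = -3.

-3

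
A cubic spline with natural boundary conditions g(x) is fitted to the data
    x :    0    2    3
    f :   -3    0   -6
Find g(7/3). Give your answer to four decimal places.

Write M_i for g''(x_i). With h_i = 2, 1 and divided differences Δ_i = 3/2, -6, the continuity of g' gives the tridiagonal system
  2·M_0 + 6·M_1 + 1·M_2 = 6(Δ_1 - Δ_0) = -45
Natural end conditions: M_0 = M_2 = 0.
Forward elimination and back-substitution give M_0 = 0, M_1 = -15/2, M_2 = 0.
On [2, 3], g(x) = 0 - 7/2·(x - 2) - 15/4·(x - 2)² + 5/4·(x - 2)³.
With (x - 2) = 1/3: g(7/3) = -83/54.

-1.5370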